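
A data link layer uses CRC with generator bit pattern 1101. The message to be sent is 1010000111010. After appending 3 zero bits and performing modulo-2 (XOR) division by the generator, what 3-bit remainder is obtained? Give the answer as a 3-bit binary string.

110

Append 3 zeros: 1010000111010000. Divide by 1101 (XOR where the leading bit is 1):
  pos 0: 1010 XOR 1101 = 0111
  pos 1: 1110 XOR 1101 = 0011
  pos 3: 1100 XOR 1101 = 0001
  pos 6: 1111 XOR 1101 = 0010
  pos 8: 1001 XOR 1101 = 0100
  pos 9: 1000 XOR 1101 = 0101
  pos 10: 1010 XOR 1101 = 0111
  pos 11: 1110 XOR 1101 = 0011
Remainder (last 3 bits) = 110. This is the CRC / FCS.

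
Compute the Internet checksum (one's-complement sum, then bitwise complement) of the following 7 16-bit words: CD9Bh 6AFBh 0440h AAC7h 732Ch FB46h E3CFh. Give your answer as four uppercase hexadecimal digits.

C61D

One's-complement addition (fold any carry out of bit 15 back into bit 0):
  0xCD9B + 0x6AFB = 0x13896 → wrap carry → 0x3897
  0x3897 + 0x0440 = 0x03CD7
  0x3CD7 + 0xAAC7 = 0x0E79E
  0xE79E + 0x732C = 0x15ACA → wrap carry → 0x5ACB
  0x5ACB + 0xFB46 = 0x15611 → wrap carry → 0x5612
  0x5612 + 0xE3CF = 0x139E1 → wrap carry → 0x39E2
One's-complement sum = 0x39E2.
Checksum = ~0x39E2 & 0xFFFF = 0xC61D.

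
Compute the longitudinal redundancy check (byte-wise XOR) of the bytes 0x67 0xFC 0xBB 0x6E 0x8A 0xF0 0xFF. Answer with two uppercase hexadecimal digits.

CB

XOR the bytes together:
  start with 0x67
  0x67 ⊕ 0xFC = 0x9B
  0x9B ⊕ 0xBB = 0x20
  0x20 ⊕ 0x6E = 0x4E
  0x4E ⊕ 0x8A = 0xC4
  0xC4 ⊕ 0xF0 = 0x34
  0x34 ⊕ 0xFF = 0xCB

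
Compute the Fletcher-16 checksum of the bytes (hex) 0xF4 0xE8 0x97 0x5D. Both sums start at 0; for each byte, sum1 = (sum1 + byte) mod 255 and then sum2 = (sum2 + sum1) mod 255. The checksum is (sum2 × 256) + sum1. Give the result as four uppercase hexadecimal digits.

Running sums (mod 255):
  after byte 0 (0xF4): sum1=244, sum2=244
  after byte 1 (0xE8): sum1=221, sum2=210
  after byte 2 (0x97): sum1=117, sum2=72
  after byte 3 (0x5D): sum1=210, sum2=27
Checksum = sum2·256 + sum1 = 27·256 + 210 = 7122 = 0x1BD2.

1BD2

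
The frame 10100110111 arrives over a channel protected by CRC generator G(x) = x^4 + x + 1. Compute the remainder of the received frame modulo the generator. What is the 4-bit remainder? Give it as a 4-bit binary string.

0000

Modulo-2 division of 10100110111 by 10011:
  pos 0: 10100 XOR 10011 = 00111
  pos 2: 11111 XOR 10011 = 01100
  pos 3: 11000 XOR 10011 = 01011
  pos 4: 10111 XOR 10011 = 00100
  pos 6: 10011 XOR 10011 = 00000
Remainder = 0000 (zero — the frame passes the CRC check).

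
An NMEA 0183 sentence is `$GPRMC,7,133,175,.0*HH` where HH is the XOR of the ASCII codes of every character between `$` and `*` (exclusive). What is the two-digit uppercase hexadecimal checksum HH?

60

XOR the ASCII codes of the payload characters:
  'G' = 0x47 → acc = 0x47
  'P' = 0x50 → acc = 0x17
  'R' = 0x52 → acc = 0x45
  'M' = 0x4D → acc = 0x08
  'C' = 0x43 → acc = 0x4B
  ',' = 0x2C → acc = 0x67
  '7' = 0x37 → acc = 0x50
  ',' = 0x2C → acc = 0x7C
  '1' = 0x31 → acc = 0x4D
  '3' = 0x33 → acc = 0x7E
  '3' = 0x33 → acc = 0x4D
  ',' = 0x2C → acc = 0x61
  '1' = 0x31 → acc = 0x50
  '7' = 0x37 → acc = 0x67
  '5' = 0x35 → acc = 0x52
  ',' = 0x2C → acc = 0x7E
  '.' = 0x2E → acc = 0x50
  '0' = 0x30 → acc = 0x60
Checksum = 0x60.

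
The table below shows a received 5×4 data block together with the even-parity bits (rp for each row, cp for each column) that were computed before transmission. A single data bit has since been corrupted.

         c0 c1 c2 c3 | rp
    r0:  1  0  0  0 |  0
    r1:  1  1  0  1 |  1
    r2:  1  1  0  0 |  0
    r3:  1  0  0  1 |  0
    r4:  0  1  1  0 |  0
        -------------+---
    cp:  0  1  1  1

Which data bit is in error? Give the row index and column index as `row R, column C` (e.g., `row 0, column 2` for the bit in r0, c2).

Recompute each row's even parity and compare to rp:
  r0: data parity 1, sent rp 0 → mismatch
  r1: data parity 1, sent rp 1 → ok
  r2: data parity 0, sent rp 0 → ok
  r3: data parity 0, sent rp 0 → ok
  r4: data parity 0, sent rp 0 → ok
Recompute each column's even parity and compare to cp:
  c0: data parity 0, sent cp 0 → ok
  c1: data parity 1, sent cp 1 → ok
  c2: data parity 1, sent cp 1 → ok
  c3: data parity 0, sent cp 1 → mismatch
Exactly one row (r0) and one column (c3) fail → the flipped bit is at their intersection.

row 0, column 3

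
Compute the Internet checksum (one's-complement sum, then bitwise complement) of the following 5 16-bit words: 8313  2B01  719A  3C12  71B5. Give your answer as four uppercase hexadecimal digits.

One's-complement addition (fold any carry out of bit 15 back into bit 0):
  0x8313 + 0x2B01 = 0x0AE14
  0xAE14 + 0x719A = 0x11FAE → wrap carry → 0x1FAF
  0x1FAF + 0x3C12 = 0x05BC1
  0x5BC1 + 0x71B5 = 0x0CD76
One's-complement sum = 0xCD76.
Checksum = ~0xCD76 & 0xFFFF = 0x3289.

3289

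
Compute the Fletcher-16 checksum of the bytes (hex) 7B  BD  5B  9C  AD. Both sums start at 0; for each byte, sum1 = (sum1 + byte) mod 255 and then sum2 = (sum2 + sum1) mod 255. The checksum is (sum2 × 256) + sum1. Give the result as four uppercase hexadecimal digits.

59DE

Running sums (mod 255):
  after byte 0 (7B): sum1=123, sum2=123
  after byte 1 (BD): sum1=57, sum2=180
  after byte 2 (5B): sum1=148, sum2=73
  after byte 3 (9C): sum1=49, sum2=122
  after byte 4 (AD): sum1=222, sum2=89
Checksum = sum2·256 + sum1 = 89·256 + 222 = 23006 = 0x59DE.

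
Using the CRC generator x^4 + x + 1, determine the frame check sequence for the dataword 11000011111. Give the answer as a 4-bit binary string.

0011

Append 4 zeros: 110000111110000. Divide by 10011 (XOR where the leading bit is 1):
  pos 0: 11000 XOR 10011 = 01011
  pos 1: 10110 XOR 10011 = 00101
  pos 3: 10111 XOR 10011 = 00100
  pos 5: 10011 XOR 10011 = 00000
  pos 10: 10000 XOR 10011 = 00011
Remainder (last 4 bits) = 0011. This is the CRC / FCS.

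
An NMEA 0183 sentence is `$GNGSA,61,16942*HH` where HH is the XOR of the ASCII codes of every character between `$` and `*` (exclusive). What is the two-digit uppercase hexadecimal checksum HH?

XOR the ASCII codes of the payload characters:
  'G' = 0x47 → acc = 0x47
  'N' = 0x4E → acc = 0x09
  'G' = 0x47 → acc = 0x4E
  'S' = 0x53 → acc = 0x1D
  'A' = 0x41 → acc = 0x5C
  ',' = 0x2C → acc = 0x70
  '6' = 0x36 → acc = 0x46
  '1' = 0x31 → acc = 0x77
  ',' = 0x2C → acc = 0x5B
  '1' = 0x31 → acc = 0x6A
  '6' = 0x36 → acc = 0x5C
  '9' = 0x39 → acc = 0x65
  '4' = 0x34 → acc = 0x51
  '2' = 0x32 → acc = 0x63
Checksum = 0x63.

63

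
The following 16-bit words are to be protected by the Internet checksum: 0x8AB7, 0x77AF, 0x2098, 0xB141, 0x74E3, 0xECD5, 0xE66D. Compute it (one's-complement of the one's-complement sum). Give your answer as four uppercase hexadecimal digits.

One's-complement addition (fold any carry out of bit 15 back into bit 0):
  0x8AB7 + 0x77AF = 0x10266 → wrap carry → 0x0267
  0x0267 + 0x2098 = 0x022FF
  0x22FF + 0xB141 = 0x0D440
  0xD440 + 0x74E3 = 0x14923 → wrap carry → 0x4924
  0x4924 + 0xECD5 = 0x135F9 → wrap carry → 0x35FA
  0x35FA + 0xE66D = 0x11C67 → wrap carry → 0x1C68
One's-complement sum = 0x1C68.
Checksum = ~0x1C68 & 0xFFFF = 0xE397.

E397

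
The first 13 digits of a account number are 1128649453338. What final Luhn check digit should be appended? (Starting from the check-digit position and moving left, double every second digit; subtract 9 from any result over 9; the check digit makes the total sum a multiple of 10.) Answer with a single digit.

Partial digits right→left: 8 3 3 3 5 4 9 4 6 8 2 1 1
Double every second digit counting from the check-digit position (so the 1st, 3rd, 5th, ... of the partial from the right).
  doubled (with −9 where >9): 7 6 1 9 3 4 2 → sum 32
  kept as-is: 3 3 4 4 8 1 → sum 23
Total = 32 + 23 = 55.
Check digit = (10 − (55 mod 10)) mod 10 = 5.

5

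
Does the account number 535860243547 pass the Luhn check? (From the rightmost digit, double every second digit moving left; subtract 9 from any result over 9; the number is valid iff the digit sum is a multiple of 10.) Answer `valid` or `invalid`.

valid

From the right, keep odd positions and double even positions (subtract 9 from any doubled value over 9):
  doubled (positions 2,4,...): 8 6 4 3 1 1 → sum 23
  kept (positions 1,3,...): 7 5 4 0 8 3 → sum 27
Total = 50.
50 mod 10 = 0, so the number is valid.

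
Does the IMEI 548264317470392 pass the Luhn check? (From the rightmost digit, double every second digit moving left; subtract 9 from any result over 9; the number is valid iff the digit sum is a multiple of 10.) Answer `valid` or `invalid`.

From the right, keep odd positions and double even positions (subtract 9 from any doubled value over 9):
  doubled (positions 2,4,...): 9 0 8 2 8 4 8 → sum 39
  kept (positions 1,3,...): 2 3 7 7 3 6 8 5 → sum 41
Total = 80.
80 mod 10 = 0, so the number is valid.

valid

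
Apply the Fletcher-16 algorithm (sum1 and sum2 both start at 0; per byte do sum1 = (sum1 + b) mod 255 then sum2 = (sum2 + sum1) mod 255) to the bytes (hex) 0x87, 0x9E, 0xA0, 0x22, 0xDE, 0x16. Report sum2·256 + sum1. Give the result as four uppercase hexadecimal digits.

03DD

Running sums (mod 255):
  after byte 0 (0x87): sum1=135, sum2=135
  after byte 1 (0x9E): sum1=38, sum2=173
  after byte 2 (0xA0): sum1=198, sum2=116
  after byte 3 (0x22): sum1=232, sum2=93
  after byte 4 (0xDE): sum1=199, sum2=37
  after byte 5 (0x16): sum1=221, sum2=3
Checksum = sum2·256 + sum1 = 3·256 + 221 = 989 = 0x03DD.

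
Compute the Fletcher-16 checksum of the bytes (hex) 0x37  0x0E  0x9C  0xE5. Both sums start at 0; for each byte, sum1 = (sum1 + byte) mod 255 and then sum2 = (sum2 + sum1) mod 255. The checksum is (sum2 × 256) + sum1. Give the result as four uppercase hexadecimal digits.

Running sums (mod 255):
  after byte 0 (0x37): sum1=55, sum2=55
  after byte 1 (0x0E): sum1=69, sum2=124
  after byte 2 (0x9C): sum1=225, sum2=94
  after byte 3 (0xE5): sum1=199, sum2=38
Checksum = sum2·256 + sum1 = 38·256 + 199 = 9927 = 0x26C7.

26C7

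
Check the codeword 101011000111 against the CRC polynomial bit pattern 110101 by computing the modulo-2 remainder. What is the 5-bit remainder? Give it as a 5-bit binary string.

00100

Modulo-2 division of 101011000111 by 110101:
  pos 0: 101011 XOR 110101 = 011110
  pos 1: 111100 XOR 110101 = 001001
  pos 3: 100100 XOR 110101 = 010001
  pos 4: 100011 XOR 110101 = 010110
  pos 5: 101101 XOR 110101 = 011000
  pos 6: 110001 XOR 110101 = 000100
Remainder = 00100 (nonzero — an error is detected).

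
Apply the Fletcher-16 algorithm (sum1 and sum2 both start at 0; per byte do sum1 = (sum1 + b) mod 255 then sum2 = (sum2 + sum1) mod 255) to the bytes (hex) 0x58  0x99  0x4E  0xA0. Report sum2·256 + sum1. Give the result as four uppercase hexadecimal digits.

6BE0

Running sums (mod 255):
  after byte 0 (0x58): sum1=88, sum2=88
  after byte 1 (0x99): sum1=241, sum2=74
  after byte 2 (0x4E): sum1=64, sum2=138
  after byte 3 (0xA0): sum1=224, sum2=107
Checksum = sum2·256 + sum1 = 107·256 + 224 = 27616 = 0x6BE0.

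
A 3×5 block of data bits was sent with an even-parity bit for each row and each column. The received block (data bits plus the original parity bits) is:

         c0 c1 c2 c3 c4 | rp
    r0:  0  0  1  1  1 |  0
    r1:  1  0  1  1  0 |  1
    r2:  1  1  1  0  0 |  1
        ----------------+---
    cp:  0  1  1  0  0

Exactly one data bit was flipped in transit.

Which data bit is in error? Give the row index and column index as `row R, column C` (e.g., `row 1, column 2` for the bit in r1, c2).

row 0, column 4

Recompute each row's even parity and compare to rp:
  r0: data parity 1, sent rp 0 → mismatch
  r1: data parity 1, sent rp 1 → ok
  r2: data parity 1, sent rp 1 → ok
Recompute each column's even parity and compare to cp:
  c0: data parity 0, sent cp 0 → ok
  c1: data parity 1, sent cp 1 → ok
  c2: data parity 1, sent cp 1 → ok
  c3: data parity 0, sent cp 0 → ok
  c4: data parity 1, sent cp 0 → mismatch
Exactly one row (r0) and one column (c4) fail → the flipped bit is at their intersection.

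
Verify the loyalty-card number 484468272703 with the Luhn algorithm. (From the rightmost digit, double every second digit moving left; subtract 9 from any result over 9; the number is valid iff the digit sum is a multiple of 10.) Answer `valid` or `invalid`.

From the right, keep odd positions and double even positions (subtract 9 from any doubled value over 9):
  doubled (positions 2,4,...): 0 4 4 3 8 8 → sum 27
  kept (positions 1,3,...): 3 7 7 8 4 8 → sum 37
Total = 64.
64 mod 10 = 4, so the number is invalid.

invalid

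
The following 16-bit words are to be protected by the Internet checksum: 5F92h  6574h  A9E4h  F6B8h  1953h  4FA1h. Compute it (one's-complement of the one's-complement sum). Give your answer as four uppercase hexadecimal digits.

One's-complement addition (fold any carry out of bit 15 back into bit 0):
  0x5F92 + 0x6574 = 0x0C506
  0xC506 + 0xA9E4 = 0x16EEA → wrap carry → 0x6EEB
  0x6EEB + 0xF6B8 = 0x165A3 → wrap carry → 0x65A4
  0x65A4 + 0x1953 = 0x07EF7
  0x7EF7 + 0x4FA1 = 0x0CE98
One's-complement sum = 0xCE98.
Checksum = ~0xCE98 & 0xFFFF = 0x3167.

3167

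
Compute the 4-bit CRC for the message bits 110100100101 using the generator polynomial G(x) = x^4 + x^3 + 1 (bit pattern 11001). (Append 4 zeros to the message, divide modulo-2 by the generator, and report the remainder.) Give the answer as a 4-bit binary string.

Append 4 zeros: 1101001001010000. Divide by 11001 (XOR where the leading bit is 1):
  pos 0: 11010 XOR 11001 = 00011
  pos 3: 11010 XOR 11001 = 00011
  pos 6: 11010 XOR 11001 = 00011
  pos 9: 11100 XOR 11001 = 00101
  pos 11: 10100 XOR 11001 = 01101
Remainder (last 4 bits) = 1101. This is the CRC / FCS.

1101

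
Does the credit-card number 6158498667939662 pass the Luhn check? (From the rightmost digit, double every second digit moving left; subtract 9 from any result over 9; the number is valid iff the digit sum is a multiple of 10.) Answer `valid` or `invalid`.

From the right, keep odd positions and double even positions (subtract 9 from any doubled value over 9):
  doubled (positions 2,4,...): 3 9 9 3 7 8 1 3 → sum 43
  kept (positions 1,3,...): 2 6 3 7 6 9 8 1 → sum 42
Total = 85.
85 mod 10 = 5, so the number is invalid.

invalid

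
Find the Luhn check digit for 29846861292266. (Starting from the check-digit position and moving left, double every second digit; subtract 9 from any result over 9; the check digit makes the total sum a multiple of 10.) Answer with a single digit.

6

Partial digits right→left: 6 6 2 2 9 2 1 6 8 6 4 8 9 2
Double every second digit counting from the check-digit position (so the 1st, 3rd, 5th, ... of the partial from the right).
  doubled (with −9 where >9): 3 4 9 2 7 8 9 → sum 42
  kept as-is: 6 2 2 6 6 8 2 → sum 32
Total = 42 + 32 = 74.
Check digit = (10 − (74 mod 10)) mod 10 = 6.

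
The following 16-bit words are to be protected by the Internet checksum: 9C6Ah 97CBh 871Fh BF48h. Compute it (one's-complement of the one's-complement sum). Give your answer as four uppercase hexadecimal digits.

8561

One's-complement addition (fold any carry out of bit 15 back into bit 0):
  0x9C6A + 0x97CB = 0x13435 → wrap carry → 0x3436
  0x3436 + 0x871F = 0x0BB55
  0xBB55 + 0xBF48 = 0x17A9D → wrap carry → 0x7A9E
One's-complement sum = 0x7A9E.
Checksum = ~0x7A9E & 0xFFFF = 0x8561.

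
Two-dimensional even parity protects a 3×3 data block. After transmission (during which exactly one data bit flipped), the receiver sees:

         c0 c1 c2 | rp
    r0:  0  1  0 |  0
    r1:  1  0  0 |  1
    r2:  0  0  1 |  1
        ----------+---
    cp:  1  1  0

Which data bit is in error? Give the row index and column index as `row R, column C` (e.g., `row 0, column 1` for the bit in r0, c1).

Recompute each row's even parity and compare to rp:
  r0: data parity 1, sent rp 0 → mismatch
  r1: data parity 1, sent rp 1 → ok
  r2: data parity 1, sent rp 1 → ok
Recompute each column's even parity and compare to cp:
  c0: data parity 1, sent cp 1 → ok
  c1: data parity 1, sent cp 1 → ok
  c2: data parity 1, sent cp 0 → mismatch
Exactly one row (r0) and one column (c2) fail → the flipped bit is at their intersection.

row 0, column 2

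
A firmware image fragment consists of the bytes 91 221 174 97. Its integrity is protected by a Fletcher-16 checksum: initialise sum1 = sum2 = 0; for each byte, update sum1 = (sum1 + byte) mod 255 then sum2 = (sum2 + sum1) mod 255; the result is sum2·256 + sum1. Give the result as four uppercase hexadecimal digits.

Running sums (mod 255):
  after byte 0 (91): sum1=91, sum2=91
  after byte 1 (221): sum1=57, sum2=148
  after byte 2 (174): sum1=231, sum2=124
  after byte 3 (97): sum1=73, sum2=197
Checksum = sum2·256 + sum1 = 197·256 + 73 = 50505 = 0xC549.

C549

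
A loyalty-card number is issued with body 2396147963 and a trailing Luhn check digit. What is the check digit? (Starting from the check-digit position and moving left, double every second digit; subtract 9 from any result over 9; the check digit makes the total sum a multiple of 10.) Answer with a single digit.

Partial digits right→left: 3 6 9 7 4 1 6 9 3 2
Double every second digit counting from the check-digit position (so the 1st, 3rd, 5th, ... of the partial from the right).
  doubled (with −9 where >9): 6 9 8 3 6 → sum 32
  kept as-is: 6 7 1 9 2 → sum 25
Total = 32 + 25 = 57.
Check digit = (10 − (57 mod 10)) mod 10 = 3.

3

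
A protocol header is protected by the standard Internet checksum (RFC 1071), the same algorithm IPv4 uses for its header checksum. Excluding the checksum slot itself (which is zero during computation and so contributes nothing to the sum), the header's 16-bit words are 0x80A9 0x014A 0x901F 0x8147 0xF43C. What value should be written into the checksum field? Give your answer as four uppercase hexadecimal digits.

One's-complement addition (fold any carry out of bit 15 back into bit 0):
  0x80A9 + 0x014A = 0x081F3
  0x81F3 + 0x901F = 0x11212 → wrap carry → 0x1213
  0x1213 + 0x8147 = 0x0935A
  0x935A + 0xF43C = 0x18796 → wrap carry → 0x8797
One's-complement sum = 0x8797.
Checksum = ~0x8797 & 0xFFFF = 0x7868.

7868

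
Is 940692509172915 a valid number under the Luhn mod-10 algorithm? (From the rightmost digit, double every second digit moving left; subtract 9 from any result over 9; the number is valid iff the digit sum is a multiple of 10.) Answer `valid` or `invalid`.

invalid

From the right, keep odd positions and double even positions (subtract 9 from any doubled value over 9):
  doubled (positions 2,4,...): 2 4 2 0 4 3 8 → sum 23
  kept (positions 1,3,...): 5 9 7 9 5 9 0 9 → sum 53
Total = 76.
76 mod 10 = 6, so the number is invalid.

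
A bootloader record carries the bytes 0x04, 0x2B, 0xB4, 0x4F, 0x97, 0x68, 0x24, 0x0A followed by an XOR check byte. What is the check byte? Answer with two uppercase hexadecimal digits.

XOR the bytes together:
  start with 0x04
  0x04 ⊕ 0x2B = 0x2F
  0x2F ⊕ 0xB4 = 0x9B
  0x9B ⊕ 0x4F = 0xD4
  0xD4 ⊕ 0x97 = 0x43
  0x43 ⊕ 0x68 = 0x2B
  0x2B ⊕ 0x24 = 0x0F
  0x0F ⊕ 0x0A = 0x05

05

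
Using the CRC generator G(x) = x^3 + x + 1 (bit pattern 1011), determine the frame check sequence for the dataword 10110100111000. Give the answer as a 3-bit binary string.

Append 3 zeros: 10110100111000000. Divide by 1011 (XOR where the leading bit is 1):
  pos 0: 1011 XOR 1011 = 0000
  pos 5: 1001 XOR 1011 = 0010
  pos 7: 1011 XOR 1011 = 0000
Remainder (last 3 bits) = 000. This is the CRC / FCS.

000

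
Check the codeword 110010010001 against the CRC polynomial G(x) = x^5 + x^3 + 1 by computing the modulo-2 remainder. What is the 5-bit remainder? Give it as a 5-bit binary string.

00000

Modulo-2 division of 110010010001 by 101001:
  pos 0: 110010 XOR 101001 = 011011
  pos 1: 110110 XOR 101001 = 011111
  pos 2: 111111 XOR 101001 = 010110
  pos 3: 101100 XOR 101001 = 000101
  pos 6: 101001 XOR 101001 = 000000
Remainder = 00000 (zero — the frame passes the CRC check).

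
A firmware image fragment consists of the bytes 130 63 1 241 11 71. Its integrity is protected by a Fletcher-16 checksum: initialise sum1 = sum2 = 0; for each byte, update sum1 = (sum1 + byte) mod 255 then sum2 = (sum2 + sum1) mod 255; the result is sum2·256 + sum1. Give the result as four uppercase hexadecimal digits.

Running sums (mod 255):
  after byte 0 (130): sum1=130, sum2=130
  after byte 1 (63): sum1=193, sum2=68
  after byte 2 (1): sum1=194, sum2=7
  after byte 3 (241): sum1=180, sum2=187
  after byte 4 (11): sum1=191, sum2=123
  after byte 5 (71): sum1=7, sum2=130
Checksum = sum2·256 + sum1 = 130·256 + 7 = 33287 = 0x8207.

8207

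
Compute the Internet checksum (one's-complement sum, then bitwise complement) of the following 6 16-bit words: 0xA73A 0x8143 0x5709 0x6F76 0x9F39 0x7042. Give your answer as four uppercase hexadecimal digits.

0186

One's-complement addition (fold any carry out of bit 15 back into bit 0):
  0xA73A + 0x8143 = 0x1287D → wrap carry → 0x287E
  0x287E + 0x5709 = 0x07F87
  0x7F87 + 0x6F76 = 0x0EEFD
  0xEEFD + 0x9F39 = 0x18E36 → wrap carry → 0x8E37
  0x8E37 + 0x7042 = 0x0FE79
One's-complement sum = 0xFE79.
Checksum = ~0xFE79 & 0xFFFF = 0x0186.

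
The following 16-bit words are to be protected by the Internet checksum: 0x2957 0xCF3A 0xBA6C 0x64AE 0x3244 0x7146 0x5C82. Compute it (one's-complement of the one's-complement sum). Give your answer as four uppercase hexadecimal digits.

E845

One's-complement addition (fold any carry out of bit 15 back into bit 0):
  0x2957 + 0xCF3A = 0x0F891
  0xF891 + 0xBA6C = 0x1B2FD → wrap carry → 0xB2FE
  0xB2FE + 0x64AE = 0x117AC → wrap carry → 0x17AD
  0x17AD + 0x3244 = 0x049F1
  0x49F1 + 0x7146 = 0x0BB37
  0xBB37 + 0x5C82 = 0x117B9 → wrap carry → 0x17BA
One's-complement sum = 0x17BA.
Checksum = ~0x17BA & 0xFFFF = 0xE845.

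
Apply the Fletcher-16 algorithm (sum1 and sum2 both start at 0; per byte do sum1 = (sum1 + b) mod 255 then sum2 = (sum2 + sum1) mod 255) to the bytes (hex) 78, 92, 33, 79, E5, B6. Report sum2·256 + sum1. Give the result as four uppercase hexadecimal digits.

Running sums (mod 255):
  after byte 0 (78): sum1=120, sum2=120
  after byte 1 (92): sum1=11, sum2=131
  after byte 2 (33): sum1=62, sum2=193
  after byte 3 (79): sum1=183, sum2=121
  after byte 4 (E5): sum1=157, sum2=23
  after byte 5 (B6): sum1=84, sum2=107
Checksum = sum2·256 + sum1 = 107·256 + 84 = 27476 = 0x6B54.

6B54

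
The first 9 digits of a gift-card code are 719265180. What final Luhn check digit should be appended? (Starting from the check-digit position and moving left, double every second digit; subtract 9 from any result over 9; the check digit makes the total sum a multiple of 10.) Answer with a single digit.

Partial digits right→left: 0 8 1 5 6 2 9 1 7
Double every second digit counting from the check-digit position (so the 1st, 3rd, 5th, ... of the partial from the right).
  doubled (with −9 where >9): 0 2 3 9 5 → sum 19
  kept as-is: 8 5 2 1 → sum 16
Total = 19 + 16 = 35.
Check digit = (10 − (35 mod 10)) mod 10 = 5.

5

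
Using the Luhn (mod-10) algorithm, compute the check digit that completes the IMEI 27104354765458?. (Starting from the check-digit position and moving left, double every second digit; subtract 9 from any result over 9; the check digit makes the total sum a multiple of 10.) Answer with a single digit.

4

Partial digits right→left: 8 5 4 5 6 7 4 5 3 4 0 1 7 2
Double every second digit counting from the check-digit position (so the 1st, 3rd, 5th, ... of the partial from the right).
  doubled (with −9 where >9): 7 8 3 8 6 0 5 → sum 37
  kept as-is: 5 5 7 5 4 1 2 → sum 29
Total = 37 + 29 = 66.
Check digit = (10 − (66 mod 10)) mod 10 = 4.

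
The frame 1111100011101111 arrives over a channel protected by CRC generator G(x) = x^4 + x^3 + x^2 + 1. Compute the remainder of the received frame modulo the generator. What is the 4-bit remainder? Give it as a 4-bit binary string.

Modulo-2 division of 1111100011101111 by 11101:
  pos 0: 11111 XOR 11101 = 00010
  pos 3: 10000 XOR 11101 = 01101
  pos 4: 11011 XOR 11101 = 00110
  pos 6: 11011 XOR 11101 = 00110
  pos 8: 11001 XOR 11101 = 00100
  pos 10: 10011 XOR 11101 = 01110
  pos 11: 11101 XOR 11101 = 00000
Remainder = 0000 (zero — the frame passes the CRC check).

0000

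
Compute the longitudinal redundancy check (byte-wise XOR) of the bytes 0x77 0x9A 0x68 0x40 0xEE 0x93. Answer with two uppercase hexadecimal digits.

B8

XOR the bytes together:
  start with 0x77
  0x77 ⊕ 0x9A = 0xED
  0xED ⊕ 0x68 = 0x85
  0x85 ⊕ 0x40 = 0xC5
  0xC5 ⊕ 0xEE = 0x2B
  0x2B ⊕ 0x93 = 0xB8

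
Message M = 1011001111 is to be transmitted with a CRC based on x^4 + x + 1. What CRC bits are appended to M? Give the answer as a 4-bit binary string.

Append 4 zeros: 10110011110000. Divide by 10011 (XOR where the leading bit is 1):
  pos 0: 10110 XOR 10011 = 00101
  pos 2: 10101 XOR 10011 = 00110
  pos 4: 11011 XOR 10011 = 01000
  pos 5: 10001 XOR 10011 = 00010
  pos 8: 10000 XOR 10011 = 00011
Remainder (last 4 bits) = 0110. This is the CRC / FCS.

0110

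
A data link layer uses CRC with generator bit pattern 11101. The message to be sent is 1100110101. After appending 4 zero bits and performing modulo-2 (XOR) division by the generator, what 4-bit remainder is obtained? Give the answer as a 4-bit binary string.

1100

Append 4 zeros: 11001101010000. Divide by 11101 (XOR where the leading bit is 1):
  pos 0: 11001 XOR 11101 = 00100
  pos 2: 10010 XOR 11101 = 01111
  pos 3: 11111 XOR 11101 = 00010
  pos 6: 10010 XOR 11101 = 01111
  pos 7: 11110 XOR 11101 = 00011
Remainder (last 4 bits) = 1100. This is the CRC / FCS.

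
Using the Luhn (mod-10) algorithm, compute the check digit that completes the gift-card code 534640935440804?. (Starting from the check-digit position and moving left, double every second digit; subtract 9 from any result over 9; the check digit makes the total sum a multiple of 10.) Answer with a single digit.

Partial digits right→left: 4 0 8 0 4 4 5 3 9 0 4 6 4 3 5
Double every second digit counting from the check-digit position (so the 1st, 3rd, 5th, ... of the partial from the right).
  doubled (with −9 where >9): 8 7 8 1 9 8 8 1 → sum 50
  kept as-is: 0 0 4 3 0 6 3 → sum 16
Total = 50 + 16 = 66.
Check digit = (10 − (66 mod 10)) mod 10 = 4.

4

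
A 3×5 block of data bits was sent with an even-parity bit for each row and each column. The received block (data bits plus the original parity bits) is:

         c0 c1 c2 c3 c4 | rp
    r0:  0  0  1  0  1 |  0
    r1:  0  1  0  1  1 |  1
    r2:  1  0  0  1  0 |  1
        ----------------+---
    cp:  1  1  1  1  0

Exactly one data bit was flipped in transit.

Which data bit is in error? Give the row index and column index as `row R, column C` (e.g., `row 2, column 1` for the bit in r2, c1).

Recompute each row's even parity and compare to rp:
  r0: data parity 0, sent rp 0 → ok
  r1: data parity 1, sent rp 1 → ok
  r2: data parity 0, sent rp 1 → mismatch
Recompute each column's even parity and compare to cp:
  c0: data parity 1, sent cp 1 → ok
  c1: data parity 1, sent cp 1 → ok
  c2: data parity 1, sent cp 1 → ok
  c3: data parity 0, sent cp 1 → mismatch
  c4: data parity 0, sent cp 0 → ok
Exactly one row (r2) and one column (c3) fail → the flipped bit is at their intersection.

row 2, column 3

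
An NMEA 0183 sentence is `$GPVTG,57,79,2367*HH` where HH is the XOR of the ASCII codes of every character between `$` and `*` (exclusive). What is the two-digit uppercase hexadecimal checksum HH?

72

XOR the ASCII codes of the payload characters:
  'G' = 0x47 → acc = 0x47
  'P' = 0x50 → acc = 0x17
  'V' = 0x56 → acc = 0x41
  'T' = 0x54 → acc = 0x15
  'G' = 0x47 → acc = 0x52
  ',' = 0x2C → acc = 0x7E
  '5' = 0x35 → acc = 0x4B
  '7' = 0x37 → acc = 0x7C
  ',' = 0x2C → acc = 0x50
  '7' = 0x37 → acc = 0x67
  '9' = 0x39 → acc = 0x5E
  ',' = 0x2C → acc = 0x72
  '2' = 0x32 → acc = 0x40
  '3' = 0x33 → acc = 0x73
  '6' = 0x36 → acc = 0x45
  '7' = 0x37 → acc = 0x72
Checksum = 0x72.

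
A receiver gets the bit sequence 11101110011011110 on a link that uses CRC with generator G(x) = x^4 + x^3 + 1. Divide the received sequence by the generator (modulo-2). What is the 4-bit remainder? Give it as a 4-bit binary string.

Modulo-2 division of 11101110011011110 by 11001:
  pos 0: 11101 XOR 11001 = 00100
  pos 2: 10011 XOR 11001 = 01010
  pos 3: 10100 XOR 11001 = 01101
  pos 4: 11010 XOR 11001 = 00011
  pos 7: 11110 XOR 11001 = 00111
  pos 9: 11111 XOR 11001 = 00110
  pos 11: 11011 XOR 11001 = 00010
Remainder = 0100 (nonzero — an error is detected).

0100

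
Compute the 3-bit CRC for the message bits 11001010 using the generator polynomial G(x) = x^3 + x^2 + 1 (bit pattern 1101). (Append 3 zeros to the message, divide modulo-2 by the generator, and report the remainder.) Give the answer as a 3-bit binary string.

Append 3 zeros: 11001010000. Divide by 1101 (XOR where the leading bit is 1):
  pos 0: 1100 XOR 1101 = 0001
  pos 3: 1101 XOR 1101 = 0000
Remainder (last 3 bits) = 000. This is the CRC / FCS.

000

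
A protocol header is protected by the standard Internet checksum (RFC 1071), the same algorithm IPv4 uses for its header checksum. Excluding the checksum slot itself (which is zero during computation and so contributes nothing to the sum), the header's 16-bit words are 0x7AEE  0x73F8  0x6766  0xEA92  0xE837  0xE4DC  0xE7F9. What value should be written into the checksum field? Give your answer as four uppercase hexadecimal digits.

0A11

One's-complement addition (fold any carry out of bit 15 back into bit 0):
  0x7AEE + 0x73F8 = 0x0EEE6
  0xEEE6 + 0x6766 = 0x1564C → wrap carry → 0x564D
  0x564D + 0xEA92 = 0x140DF → wrap carry → 0x40E0
  0x40E0 + 0xE837 = 0x12917 → wrap carry → 0x2918
  0x2918 + 0xE4DC = 0x10DF4 → wrap carry → 0x0DF5
  0x0DF5 + 0xE7F9 = 0x0F5EE
One's-complement sum = 0xF5EE.
Checksum = ~0xF5EE & 0xFFFF = 0x0A11.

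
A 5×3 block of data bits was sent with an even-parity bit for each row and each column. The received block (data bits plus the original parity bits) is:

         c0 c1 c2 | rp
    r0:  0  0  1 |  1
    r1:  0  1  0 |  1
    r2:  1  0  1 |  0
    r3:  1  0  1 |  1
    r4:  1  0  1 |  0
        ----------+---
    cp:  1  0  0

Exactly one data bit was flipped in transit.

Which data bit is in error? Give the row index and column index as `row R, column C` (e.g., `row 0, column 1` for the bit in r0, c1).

Recompute each row's even parity and compare to rp:
  r0: data parity 1, sent rp 1 → ok
  r1: data parity 1, sent rp 1 → ok
  r2: data parity 0, sent rp 0 → ok
  r3: data parity 0, sent rp 1 → mismatch
  r4: data parity 0, sent rp 0 → ok
Recompute each column's even parity and compare to cp:
  c0: data parity 1, sent cp 1 → ok
  c1: data parity 1, sent cp 0 → mismatch
  c2: data parity 0, sent cp 0 → ok
Exactly one row (r3) and one column (c1) fail → the flipped bit is at their intersection.

row 3, column 1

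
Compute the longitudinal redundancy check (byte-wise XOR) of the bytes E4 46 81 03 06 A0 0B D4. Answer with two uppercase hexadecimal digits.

59

XOR the bytes together:
  start with 0xE4
  0xE4 ⊕ 0x46 = 0xA2
  0xA2 ⊕ 0x81 = 0x23
  0x23 ⊕ 0x03 = 0x20
  0x20 ⊕ 0x06 = 0x26
  0x26 ⊕ 0xA0 = 0x86
  0x86 ⊕ 0x0B = 0x8D
  0x8D ⊕ 0xD4 = 0x59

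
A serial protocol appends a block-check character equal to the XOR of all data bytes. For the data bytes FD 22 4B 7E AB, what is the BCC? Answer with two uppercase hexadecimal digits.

41

XOR the bytes together:
  start with 0xFD
  0xFD ⊕ 0x22 = 0xDF
  0xDF ⊕ 0x4B = 0x94
  0x94 ⊕ 0x7E = 0xEA
  0xEA ⊕ 0xAB = 0x41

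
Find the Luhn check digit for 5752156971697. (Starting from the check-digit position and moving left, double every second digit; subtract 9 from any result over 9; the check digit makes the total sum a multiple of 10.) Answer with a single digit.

7

Partial digits right→left: 7 9 6 1 7 9 6 5 1 2 5 7 5
Double every second digit counting from the check-digit position (so the 1st, 3rd, 5th, ... of the partial from the right).
  doubled (with −9 where >9): 5 3 5 3 2 1 1 → sum 20
  kept as-is: 9 1 9 5 2 7 → sum 33
Total = 20 + 33 = 53.
Check digit = (10 − (53 mod 10)) mod 10 = 7.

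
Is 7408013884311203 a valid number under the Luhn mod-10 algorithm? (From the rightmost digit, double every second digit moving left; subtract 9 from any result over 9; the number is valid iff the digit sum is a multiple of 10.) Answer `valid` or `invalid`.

invalid

From the right, keep odd positions and double even positions (subtract 9 from any doubled value over 9):
  doubled (positions 2,4,...): 0 2 6 7 6 0 0 5 → sum 26
  kept (positions 1,3,...): 3 2 1 4 8 1 8 4 → sum 31
Total = 57.
57 mod 10 = 7, so the number is invalid.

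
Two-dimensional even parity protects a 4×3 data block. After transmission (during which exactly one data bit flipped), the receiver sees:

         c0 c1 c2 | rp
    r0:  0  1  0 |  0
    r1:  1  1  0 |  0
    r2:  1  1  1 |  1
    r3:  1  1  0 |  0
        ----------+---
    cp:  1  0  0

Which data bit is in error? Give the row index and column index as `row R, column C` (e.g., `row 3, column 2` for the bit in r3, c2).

row 0, column 2

Recompute each row's even parity and compare to rp:
  r0: data parity 1, sent rp 0 → mismatch
  r1: data parity 0, sent rp 0 → ok
  r2: data parity 1, sent rp 1 → ok
  r3: data parity 0, sent rp 0 → ok
Recompute each column's even parity and compare to cp:
  c0: data parity 1, sent cp 1 → ok
  c1: data parity 0, sent cp 0 → ok
  c2: data parity 1, sent cp 0 → mismatch
Exactly one row (r0) and one column (c2) fail → the flipped bit is at their intersection.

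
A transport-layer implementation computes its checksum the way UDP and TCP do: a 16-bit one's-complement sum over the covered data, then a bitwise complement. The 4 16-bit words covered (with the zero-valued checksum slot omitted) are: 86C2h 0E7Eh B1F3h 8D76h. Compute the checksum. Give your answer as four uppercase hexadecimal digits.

One's-complement addition (fold any carry out of bit 15 back into bit 0):
  0x86C2 + 0x0E7E = 0x09540
  0x9540 + 0xB1F3 = 0x14733 → wrap carry → 0x4734
  0x4734 + 0x8D76 = 0x0D4AA
One's-complement sum = 0xD4AA.
Checksum = ~0xD4AA & 0xFFFF = 0x2B55.

2B55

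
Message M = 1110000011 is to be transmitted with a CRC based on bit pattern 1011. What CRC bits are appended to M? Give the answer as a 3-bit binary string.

111

Append 3 zeros: 1110000011000. Divide by 1011 (XOR where the leading bit is 1):
  pos 0: 1110 XOR 1011 = 0101
  pos 1: 1010 XOR 1011 = 0001
  pos 4: 1000 XOR 1011 = 0011
  pos 6: 1111 XOR 1011 = 0100
  pos 7: 1000 XOR 1011 = 0011
  pos 9: 1100 XOR 1011 = 0111
Remainder (last 3 bits) = 111. This is the CRC / FCS.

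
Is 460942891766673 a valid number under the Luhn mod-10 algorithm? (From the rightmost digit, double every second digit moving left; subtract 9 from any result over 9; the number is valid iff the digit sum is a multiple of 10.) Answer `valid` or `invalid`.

From the right, keep odd positions and double even positions (subtract 9 from any doubled value over 9):
  doubled (positions 2,4,...): 5 3 5 9 4 9 3 → sum 38
  kept (positions 1,3,...): 3 6 6 1 8 4 0 4 → sum 32
Total = 70.
70 mod 10 = 0, so the number is valid.

valid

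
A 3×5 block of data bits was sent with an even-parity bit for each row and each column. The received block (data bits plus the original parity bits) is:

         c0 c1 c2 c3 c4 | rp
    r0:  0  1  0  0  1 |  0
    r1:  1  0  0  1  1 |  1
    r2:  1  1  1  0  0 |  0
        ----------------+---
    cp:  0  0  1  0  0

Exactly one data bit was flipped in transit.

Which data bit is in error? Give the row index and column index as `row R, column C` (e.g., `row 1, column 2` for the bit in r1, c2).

Recompute each row's even parity and compare to rp:
  r0: data parity 0, sent rp 0 → ok
  r1: data parity 1, sent rp 1 → ok
  r2: data parity 1, sent rp 0 → mismatch
Recompute each column's even parity and compare to cp:
  c0: data parity 0, sent cp 0 → ok
  c1: data parity 0, sent cp 0 → ok
  c2: data parity 1, sent cp 1 → ok
  c3: data parity 1, sent cp 0 → mismatch
  c4: data parity 0, sent cp 0 → ok
Exactly one row (r2) and one column (c3) fail → the flipped bit is at their intersection.

row 2, column 3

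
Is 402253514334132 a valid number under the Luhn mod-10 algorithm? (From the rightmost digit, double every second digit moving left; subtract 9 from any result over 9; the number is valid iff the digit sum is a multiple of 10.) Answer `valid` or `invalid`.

From the right, keep odd positions and double even positions (subtract 9 from any doubled value over 9):
  doubled (positions 2,4,...): 6 8 6 2 6 4 0 → sum 32
  kept (positions 1,3,...): 2 1 3 4 5 5 2 4 → sum 26
Total = 58.
58 mod 10 = 8, so the number is invalid.

invalid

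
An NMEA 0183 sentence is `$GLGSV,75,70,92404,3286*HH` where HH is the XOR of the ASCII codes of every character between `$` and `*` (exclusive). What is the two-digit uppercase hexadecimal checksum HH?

78

XOR the ASCII codes of the payload characters:
  'G' = 0x47 → acc = 0x47
  'L' = 0x4C → acc = 0x0B
  'G' = 0x47 → acc = 0x4C
  'S' = 0x53 → acc = 0x1F
  'V' = 0x56 → acc = 0x49
  ',' = 0x2C → acc = 0x65
  '7' = 0x37 → acc = 0x52
  '5' = 0x35 → acc = 0x67
  ',' = 0x2C → acc = 0x4B
  '7' = 0x37 → acc = 0x7C
  '0' = 0x30 → acc = 0x4C
  ',' = 0x2C → acc = 0x60
  '9' = 0x39 → acc = 0x59
  '2' = 0x32 → acc = 0x6B
  '4' = 0x34 → acc = 0x5F
  '0' = 0x30 → acc = 0x6F
  '4' = 0x34 → acc = 0x5B
  ',' = 0x2C → acc = 0x77
  '3' = 0x33 → acc = 0x44
  '2' = 0x32 → acc = 0x76
  '8' = 0x38 → acc = 0x4E
  '6' = 0x36 → acc = 0x78
Checksum = 0x78.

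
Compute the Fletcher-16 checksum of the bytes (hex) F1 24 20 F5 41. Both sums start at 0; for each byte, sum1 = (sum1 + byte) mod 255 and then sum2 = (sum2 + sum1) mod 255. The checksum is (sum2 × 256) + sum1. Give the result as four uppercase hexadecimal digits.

Running sums (mod 255):
  after byte 0 (F1): sum1=241, sum2=241
  after byte 1 (24): sum1=22, sum2=8
  after byte 2 (20): sum1=54, sum2=62
  after byte 3 (F5): sum1=44, sum2=106
  after byte 4 (41): sum1=109, sum2=215
Checksum = sum2·256 + sum1 = 215·256 + 109 = 55149 = 0xD76D.

D76D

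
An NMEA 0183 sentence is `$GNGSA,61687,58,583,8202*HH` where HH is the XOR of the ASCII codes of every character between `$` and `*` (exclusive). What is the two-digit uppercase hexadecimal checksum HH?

XOR the ASCII codes of the payload characters:
  'G' = 0x47 → acc = 0x47
  'N' = 0x4E → acc = 0x09
  'G' = 0x47 → acc = 0x4E
  'S' = 0x53 → acc = 0x1D
  'A' = 0x41 → acc = 0x5C
  ',' = 0x2C → acc = 0x70
  '6' = 0x36 → acc = 0x46
  '1' = 0x31 → acc = 0x77
  '6' = 0x36 → acc = 0x41
  '8' = 0x38 → acc = 0x79
  '7' = 0x37 → acc = 0x4E
  ',' = 0x2C → acc = 0x62
  '5' = 0x35 → acc = 0x57
  '8' = 0x38 → acc = 0x6F
  ',' = 0x2C → acc = 0x43
  '5' = 0x35 → acc = 0x76
  '8' = 0x38 → acc = 0x4E
  '3' = 0x33 → acc = 0x7D
  ',' = 0x2C → acc = 0x51
  '8' = 0x38 → acc = 0x69
  '2' = 0x32 → acc = 0x5B
  '0' = 0x30 → acc = 0x6B
  '2' = 0x32 → acc = 0x59
Checksum = 0x59.

59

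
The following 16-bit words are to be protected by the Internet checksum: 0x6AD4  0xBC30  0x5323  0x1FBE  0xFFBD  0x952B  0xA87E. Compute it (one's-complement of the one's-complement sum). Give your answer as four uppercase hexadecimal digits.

One's-complement addition (fold any carry out of bit 15 back into bit 0):
  0x6AD4 + 0xBC30 = 0x12704 → wrap carry → 0x2705
  0x2705 + 0x5323 = 0x07A28
  0x7A28 + 0x1FBE = 0x099E6
  0x99E6 + 0xFFBD = 0x199A3 → wrap carry → 0x99A4
  0x99A4 + 0x952B = 0x12ECF → wrap carry → 0x2ED0
  0x2ED0 + 0xA87E = 0x0D74E
One's-complement sum = 0xD74E.
Checksum = ~0xD74E & 0xFFFF = 0x28B1.

28B1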